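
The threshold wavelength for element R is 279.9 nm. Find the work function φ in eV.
4.43 eV

At the threshold wavelength, photon energy equals work function:
φ = hc/λ₀

Calculating:
φ = (6.626×10⁻³⁴ J·s)(3×10⁸ m/s) / (279.9×10⁻⁹ m)
φ = 4.43 eV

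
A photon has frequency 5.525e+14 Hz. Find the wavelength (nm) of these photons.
542.61 nm

Using the wave equation: c = fλ

Solving for wavelength:
λ = c/f = (3×10⁸ m/s) / (5.525e+14 Hz)
λ = 542.61 nm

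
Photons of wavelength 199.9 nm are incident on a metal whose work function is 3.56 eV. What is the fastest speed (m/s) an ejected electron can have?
9.6409e+05 m/s

First, find the maximum kinetic energy:
E_photon = hc/λ = 6.2023 eV
KE_max = E_photon - φ = 6.2023 - 3.56 = 2.6423 eV

Convert to Joules: KE_max = 2.6423 × 1.602×10⁻¹⁹ J = 4.2334e-19 J

Then use KE = ½mv² to find velocity:
v = √(2·KE/m) = √(2 × 4.2334e-19 J / 9.109e-31 kg)
v = 9.6409e+05 m/s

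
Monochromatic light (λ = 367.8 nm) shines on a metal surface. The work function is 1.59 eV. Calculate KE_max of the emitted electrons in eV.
1.7810 eV

Using Einstein's photoelectric equation: KE_max = hf - φ = hc/λ - φ

First, calculate the photon energy:
E_photon = hc/λ = (6.626×10⁻³⁴ J·s)(3×10⁸ m/s) / (367.8×10⁻⁹ m)
E_photon = 3.3710 eV

Then, the maximum kinetic energy:
KE_max = E_photon - φ = 3.3710 eV - 1.59 eV = 1.7810 eV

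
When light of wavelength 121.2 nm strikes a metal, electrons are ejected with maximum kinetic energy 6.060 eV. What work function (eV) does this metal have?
4.17 eV

From Einstein's photoelectric equation: KE_max = hf - φ = hc/λ - φ

Rearranging for φ:
φ = hc/λ - KE_max

Calculate photon energy:
E_photon = hc/λ = 10.2297 eV

Therefore:
φ = 10.2297 - 6.060 = 4.17 eV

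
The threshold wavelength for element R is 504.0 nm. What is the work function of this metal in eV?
2.46 eV

At the threshold wavelength, photon energy equals work function:
φ = hc/λ₀

Calculating:
φ = (6.626×10⁻³⁴ J·s)(3×10⁸ m/s) / (504.0×10⁻⁹ m)
φ = 2.46 eV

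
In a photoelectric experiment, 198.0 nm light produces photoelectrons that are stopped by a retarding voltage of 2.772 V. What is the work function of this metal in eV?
3.49 eV

The stopping potential gives the maximum kinetic energy: KE_max = eV_s = 2.772 eV

From Einstein's photoelectric equation: KE_max = hc/λ - φ
Rearranging: φ = hc/λ - KE_max

Calculate photon energy:
E_photon = hc/λ = (6.626×10⁻³⁴ J·s)(3×10⁸ m/s) / (198.0×10⁻⁹ m) = 6.2618 eV

Therefore:
φ = 6.2618 - 2.772 = 3.49 eV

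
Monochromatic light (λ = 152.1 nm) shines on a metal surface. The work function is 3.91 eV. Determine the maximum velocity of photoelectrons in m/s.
1.2215e+06 m/s

First, find the maximum kinetic energy:
E_photon = hc/λ = 8.1515 eV
KE_max = E_photon - φ = 8.1515 - 3.91 = 4.2415 eV

Convert to Joules: KE_max = 4.2415 × 1.602×10⁻¹⁹ J = 6.7956e-19 J

Then use KE = ½mv² to find velocity:
v = √(2·KE/m) = √(2 × 6.7956e-19 J / 9.109e-31 kg)
v = 1.2215e+06 m/s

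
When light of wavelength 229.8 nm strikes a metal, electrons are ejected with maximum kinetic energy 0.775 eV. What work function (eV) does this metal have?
4.62 eV

From Einstein's photoelectric equation: KE_max = hf - φ = hc/λ - φ

Rearranging for φ:
φ = hc/λ - KE_max

Calculate photon energy:
E_photon = hc/λ = 5.3953 eV

Therefore:
φ = 5.3953 - 0.775 = 4.62 eV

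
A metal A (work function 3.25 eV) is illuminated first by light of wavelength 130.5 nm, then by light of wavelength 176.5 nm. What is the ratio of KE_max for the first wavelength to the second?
1.6560

Using Einstein's equation: KE_max = hc/λ - φ

For λ₁ = 130.5 nm:
E₁ = hc/λ₁ = 9.5007 eV
KE₁ = E₁ - φ = 9.5007 - 3.25 = 6.2507 eV

For λ₂ = 176.5 nm:
E₂ = hc/λ₂ = 7.0246 eV
KE₂ = E₂ - φ = 7.0246 - 3.25 = 3.7746 eV

Ratio: KE₁/KE₂ = 6.2507/3.7746 = 1.6560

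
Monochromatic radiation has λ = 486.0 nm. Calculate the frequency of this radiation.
6.1686e+14 Hz

Using the wave equation: c = fλ

Solving for frequency:
f = c/λ = (3×10⁸ m/s) / (486.0×10⁻⁹ m)
f = 6.1686e+14 Hz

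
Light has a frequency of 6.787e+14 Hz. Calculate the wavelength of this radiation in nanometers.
441.72 nm

Using the wave equation: c = fλ

Solving for wavelength:
λ = c/f = (3×10⁸ m/s) / (6.787e+14 Hz)
λ = 441.72 nm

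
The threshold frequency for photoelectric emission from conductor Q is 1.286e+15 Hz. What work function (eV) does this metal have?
5.32 eV

At the threshold frequency, photon energy equals work function:
φ = hf₀

Calculating:
φ = (6.626×10⁻³⁴ J·s)(1.286e+15 Hz)
φ = 5.32 eV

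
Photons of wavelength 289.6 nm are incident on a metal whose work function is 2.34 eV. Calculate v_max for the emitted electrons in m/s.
8.2635e+05 m/s

First, find the maximum kinetic energy:
E_photon = hc/λ = 4.2812 eV
KE_max = E_photon - φ = 4.2812 - 2.34 = 1.9412 eV

Convert to Joules: KE_max = 1.9412 × 1.602×10⁻¹⁹ J = 3.1102e-19 J

Then use KE = ½mv² to find velocity:
v = √(2·KE/m) = √(2 × 3.1102e-19 J / 9.109e-31 kg)
v = 8.2635e+05 m/s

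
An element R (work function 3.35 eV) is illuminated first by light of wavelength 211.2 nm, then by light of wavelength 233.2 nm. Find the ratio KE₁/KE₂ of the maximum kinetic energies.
1.2816

Using Einstein's equation: KE_max = hc/λ - φ

For λ₁ = 211.2 nm:
E₁ = hc/λ₁ = 5.8705 eV
KE₁ = E₁ - φ = 5.8705 - 3.35 = 2.5205 eV

For λ₂ = 233.2 nm:
E₂ = hc/λ₂ = 5.3166 eV
KE₂ = E₂ - φ = 5.3166 - 3.35 = 1.9666 eV

Ratio: KE₁/KE₂ = 2.5205/1.9666 = 1.2816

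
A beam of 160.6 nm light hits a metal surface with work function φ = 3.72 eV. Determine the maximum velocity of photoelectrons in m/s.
1.1862e+06 m/s

First, find the maximum kinetic energy:
E_photon = hc/λ = 7.7201 eV
KE_max = E_photon - φ = 7.7201 - 3.72 = 4.0001 eV

Convert to Joules: KE_max = 4.0001 × 1.602×10⁻¹⁹ J = 6.4088e-19 J

Then use KE = ½mv² to find velocity:
v = √(2·KE/m) = √(2 × 6.4088e-19 J / 9.109e-31 kg)
v = 1.1862e+06 m/s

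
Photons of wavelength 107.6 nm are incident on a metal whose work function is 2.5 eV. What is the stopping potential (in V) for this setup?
9.0227 V

The stopping potential V_s satisfies: eV_s = KE_max

First, find KE_max using Einstein's equation:
E_photon = hc/λ = 11.5227 eV
KE_max = E_photon - φ = 11.5227 - 2.5 = 9.0227 eV

Since eV_s = KE_max:
V_s = KE_max/e = 9.0227 V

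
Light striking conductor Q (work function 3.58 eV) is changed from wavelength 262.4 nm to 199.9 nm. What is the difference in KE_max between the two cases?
1.4773 eV

Using Einstein's equation: KE_max = hc/λ - φ

For λ₁ = 262.4 nm:
KE₁ = hc/λ₁ - φ = 4.7250 - 3.58 = 1.1450 eV

For λ₂ = 199.9 nm:
KE₂ = hc/λ₂ - φ = 6.2023 - 3.58 = 2.6223 eV

Change in KE:
ΔKE = KE₂ - KE₁ = 2.6223 - 1.1450 = 1.4773 eV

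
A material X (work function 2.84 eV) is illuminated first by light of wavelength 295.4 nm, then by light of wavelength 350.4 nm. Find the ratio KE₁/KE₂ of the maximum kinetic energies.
1.9434

Using Einstein's equation: KE_max = hc/λ - φ

For λ₁ = 295.4 nm:
E₁ = hc/λ₁ = 4.1972 eV
KE₁ = E₁ - φ = 4.1972 - 2.84 = 1.3572 eV

For λ₂ = 350.4 nm:
E₂ = hc/λ₂ = 3.5384 eV
KE₂ = E₂ - φ = 3.5384 - 2.84 = 0.6984 eV

Ratio: KE₁/KE₂ = 1.3572/0.6984 = 1.9434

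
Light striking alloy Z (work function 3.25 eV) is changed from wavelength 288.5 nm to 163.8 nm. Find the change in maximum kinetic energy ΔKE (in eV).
3.2717 eV

Using Einstein's equation: KE_max = hc/λ - φ

For λ₁ = 288.5 nm:
KE₁ = hc/λ₁ - φ = 4.2975 - 3.25 = 1.0475 eV

For λ₂ = 163.8 nm:
KE₂ = hc/λ₂ - φ = 7.5692 - 3.25 = 4.3192 eV

Change in KE:
ΔKE = KE₂ - KE₁ = 4.3192 - 1.0475 = 3.2717 eV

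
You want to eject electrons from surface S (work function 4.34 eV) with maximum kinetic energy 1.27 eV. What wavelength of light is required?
221.01 nm

From Einstein's equation: KE_max = hc/λ - φ

Rearranging for λ:
hc/λ = KE_max + φ
λ = hc/(KE_max + φ)

Required photon energy:
E_photon = KE_max + φ = 1.27 + 4.34 = 5.61 eV

Required wavelength:
λ = hc/E_photon = (6.626×10⁻³⁴)(3×10⁸) / (5.61 × 1.602×10⁻¹⁹)
λ = 221.01 nm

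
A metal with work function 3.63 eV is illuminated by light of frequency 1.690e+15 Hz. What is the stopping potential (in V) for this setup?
3.3593 V

The stopping potential V_s satisfies: eV_s = KE_max

First, find KE_max using Einstein's equation:
E_photon = hf = (6.626×10⁻³⁴ J·s)(1.690e+15 Hz) = 6.9893 eV
KE_max = E_photon - φ = 6.9893 - 3.63 = 3.3593 eV

Since eV_s = KE_max:
V_s = KE_max/e = 3.3593 V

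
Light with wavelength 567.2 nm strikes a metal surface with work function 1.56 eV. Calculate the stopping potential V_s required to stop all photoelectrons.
0.6259 V

The stopping potential V_s satisfies: eV_s = KE_max

First, find KE_max using Einstein's equation:
E_photon = hc/λ = 2.1859 eV
KE_max = E_photon - φ = 2.1859 - 1.56 = 0.6259 eV

Since eV_s = KE_max:
V_s = KE_max/e = 0.6259 V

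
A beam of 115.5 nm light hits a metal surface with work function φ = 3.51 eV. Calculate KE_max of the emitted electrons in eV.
7.2246 eV

Using Einstein's photoelectric equation: KE_max = hf - φ = hc/λ - φ

First, calculate the photon energy:
E_photon = hc/λ = (6.626×10⁻³⁴ J·s)(3×10⁸ m/s) / (115.5×10⁻⁹ m)
E_photon = 10.7346 eV

Then, the maximum kinetic energy:
KE_max = E_photon - φ = 10.7346 eV - 3.51 eV = 7.2246 eV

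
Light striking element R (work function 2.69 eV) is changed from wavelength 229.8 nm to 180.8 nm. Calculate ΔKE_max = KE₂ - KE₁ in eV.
1.4622 eV

Using Einstein's equation: KE_max = hc/λ - φ

For λ₁ = 229.8 nm:
KE₁ = hc/λ₁ - φ = 5.3953 - 2.69 = 2.7053 eV

For λ₂ = 180.8 nm:
KE₂ = hc/λ₂ - φ = 6.8575 - 2.69 = 4.1675 eV

Change in KE:
ΔKE = KE₂ - KE₁ = 4.1675 - 2.7053 = 1.4622 eV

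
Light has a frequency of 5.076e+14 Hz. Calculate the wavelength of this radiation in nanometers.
590.61 nm

Using the wave equation: c = fλ

Solving for wavelength:
λ = c/f = (3×10⁸ m/s) / (5.076e+14 Hz)
λ = 590.61 nm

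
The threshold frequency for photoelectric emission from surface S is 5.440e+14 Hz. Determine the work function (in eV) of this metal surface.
2.25 eV

At the threshold frequency, photon energy equals work function:
φ = hf₀

Calculating:
φ = (6.626×10⁻³⁴ J·s)(5.440e+14 Hz)
φ = 2.25 eV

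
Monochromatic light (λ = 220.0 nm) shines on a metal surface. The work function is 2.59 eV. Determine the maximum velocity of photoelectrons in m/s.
1.0351e+06 m/s

First, find the maximum kinetic energy:
E_photon = hc/λ = 5.6356 eV
KE_max = E_photon - φ = 5.6356 - 2.59 = 3.0456 eV

Convert to Joules: KE_max = 3.0456 × 1.602×10⁻¹⁹ J = 4.8797e-19 J

Then use KE = ½mv² to find velocity:
v = √(2·KE/m) = √(2 × 4.8797e-19 J / 9.109e-31 kg)
v = 1.0351e+06 m/s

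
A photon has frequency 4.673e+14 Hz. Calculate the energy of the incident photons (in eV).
1.9326 eV

Using E = hf:

E = hf = (6.626×10⁻³⁴ J·s)(4.673e+14 Hz)
E = 1.9326 eV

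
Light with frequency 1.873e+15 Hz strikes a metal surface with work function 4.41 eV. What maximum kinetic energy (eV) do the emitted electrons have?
3.3361 eV

Using Einstein's photoelectric equation: KE_max = hf - φ

First, calculate the photon energy:
E_photon = hf = (6.626×10⁻³⁴ J·s)(1.873e+15 Hz)
E_photon = 7.7461 eV

Then, the maximum kinetic energy:
KE_max = E_photon - φ = 7.7461 eV - 4.41 eV = 3.3361 eV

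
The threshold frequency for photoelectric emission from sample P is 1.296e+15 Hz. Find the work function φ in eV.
5.36 eV

At the threshold frequency, photon energy equals work function:
φ = hf₀

Calculating:
φ = (6.626×10⁻³⁴ J·s)(1.296e+15 Hz)
φ = 5.36 eV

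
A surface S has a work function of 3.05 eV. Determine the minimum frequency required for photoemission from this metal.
7.3749e+14 Hz

The threshold frequency is when the photon energy equals the work function:
hf₀ = φ

Solving for f₀:
f₀ = φ/h = (3.05 eV × 1.602×10⁻¹⁹ J/eV) / (6.626×10⁻³⁴ J·s)
f₀ = 7.3749e+14 Hz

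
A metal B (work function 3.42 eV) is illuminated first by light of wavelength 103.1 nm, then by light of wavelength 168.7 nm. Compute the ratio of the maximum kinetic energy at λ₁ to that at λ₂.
2.1901

Using Einstein's equation: KE_max = hc/λ - φ

For λ₁ = 103.1 nm:
E₁ = hc/λ₁ = 12.0256 eV
KE₁ = E₁ - φ = 12.0256 - 3.42 = 8.6056 eV

For λ₂ = 168.7 nm:
E₂ = hc/λ₂ = 7.3494 eV
KE₂ = E₂ - φ = 7.3494 - 3.42 = 3.9294 eV

Ratio: KE₁/KE₂ = 8.6056/3.9294 = 2.1901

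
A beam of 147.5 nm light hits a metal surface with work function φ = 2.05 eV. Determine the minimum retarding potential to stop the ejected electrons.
6.3557 V

The stopping potential V_s satisfies: eV_s = KE_max

First, find KE_max using Einstein's equation:
E_photon = hc/λ = 8.4057 eV
KE_max = E_photon - φ = 8.4057 - 2.05 = 6.3557 eV

Since eV_s = KE_max:
V_s = KE_max/e = 6.3557 V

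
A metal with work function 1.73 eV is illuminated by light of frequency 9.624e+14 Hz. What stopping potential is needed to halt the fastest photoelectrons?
2.2502 V

The stopping potential V_s satisfies: eV_s = KE_max

First, find KE_max using Einstein's equation:
E_photon = hf = (6.626×10⁻³⁴ J·s)(9.624e+14 Hz) = 3.9802 eV
KE_max = E_photon - φ = 3.9802 - 1.73 = 2.2502 eV

Since eV_s = KE_max:
V_s = KE_max/e = 2.2502 V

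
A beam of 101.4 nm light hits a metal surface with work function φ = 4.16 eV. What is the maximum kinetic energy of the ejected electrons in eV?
8.0672 eV

Using Einstein's photoelectric equation: KE_max = hf - φ = hc/λ - φ

First, calculate the photon energy:
E_photon = hc/λ = (6.626×10⁻³⁴ J·s)(3×10⁸ m/s) / (101.4×10⁻⁹ m)
E_photon = 12.2272 eV

Then, the maximum kinetic energy:
KE_max = E_photon - φ = 12.2272 eV - 4.16 eV = 8.0672 eV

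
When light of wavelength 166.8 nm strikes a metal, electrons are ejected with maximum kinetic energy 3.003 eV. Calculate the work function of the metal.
4.43 eV

From Einstein's photoelectric equation: KE_max = hf - φ = hc/λ - φ

Rearranging for φ:
φ = hc/λ - KE_max

Calculate photon energy:
E_photon = hc/λ = 7.4331 eV

Therefore:
φ = 7.4331 - 3.003 = 4.43 eV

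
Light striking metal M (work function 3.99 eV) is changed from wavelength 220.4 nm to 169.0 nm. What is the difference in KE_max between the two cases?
1.7109 eV

Using Einstein's equation: KE_max = hc/λ - φ

For λ₁ = 220.4 nm:
KE₁ = hc/λ₁ - φ = 5.6254 - 3.99 = 1.6354 eV

For λ₂ = 169.0 nm:
KE₂ = hc/λ₂ - φ = 7.3363 - 3.99 = 3.3463 eV

Change in KE:
ΔKE = KE₂ - KE₁ = 3.3463 - 1.6354 = 1.7109 eV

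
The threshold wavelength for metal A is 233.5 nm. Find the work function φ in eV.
5.31 eV

At the threshold wavelength, photon energy equals work function:
φ = hc/λ₀

Calculating:
φ = (6.626×10⁻³⁴ J·s)(3×10⁸ m/s) / (233.5×10⁻⁹ m)
φ = 5.31 eV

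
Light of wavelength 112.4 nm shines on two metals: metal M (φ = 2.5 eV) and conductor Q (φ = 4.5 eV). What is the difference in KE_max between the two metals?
2.0000 eV

Using KE_max = hc/λ - φ for each metal:

Photon energy: E = hc/λ = 11.0306 eV

For metal M (φ₁ = 2.5 eV):
KE₁ = E - φ₁ = 11.0306 - 2.5 = 8.5306 eV

For conductor Q (φ₂ = 4.5 eV):
KE₂ = E - φ₂ = 11.0306 - 4.5 = 6.5306 eV

Difference:
ΔKE = KE₁ - KE₂ = 8.5306 - 6.5306 = 2.0000 eV

Note: The difference equals the difference in work functions: 4.5 - 2.5 = 2.00 eV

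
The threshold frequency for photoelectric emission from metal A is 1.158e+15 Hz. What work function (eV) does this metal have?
4.79 eV

At the threshold frequency, photon energy equals work function:
φ = hf₀

Calculating:
φ = (6.626×10⁻³⁴ J·s)(1.158e+15 Hz)
φ = 4.79 eV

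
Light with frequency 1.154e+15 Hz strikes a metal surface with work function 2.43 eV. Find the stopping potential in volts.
2.3426 V

The stopping potential V_s satisfies: eV_s = KE_max

First, find KE_max using Einstein's equation:
E_photon = hf = (6.626×10⁻³⁴ J·s)(1.154e+15 Hz) = 4.7726 eV
KE_max = E_photon - φ = 4.7726 - 2.43 = 2.3426 eV

Since eV_s = KE_max:
V_s = KE_max/e = 2.3426 V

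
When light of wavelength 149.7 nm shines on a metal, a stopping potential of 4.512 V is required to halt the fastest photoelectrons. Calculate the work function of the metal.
3.77 eV

The stopping potential gives the maximum kinetic energy: KE_max = eV_s = 4.512 eV

From Einstein's photoelectric equation: KE_max = hc/λ - φ
Rearranging: φ = hc/λ - KE_max

Calculate photon energy:
E_photon = hc/λ = (6.626×10⁻³⁴ J·s)(3×10⁸ m/s) / (149.7×10⁻⁹ m) = 8.2822 eV

Therefore:
φ = 8.2822 - 4.512 = 3.77 eV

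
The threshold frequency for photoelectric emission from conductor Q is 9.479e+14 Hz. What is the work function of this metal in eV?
3.92 eV

At the threshold frequency, photon energy equals work function:
φ = hf₀

Calculating:
φ = (6.626×10⁻³⁴ J·s)(9.479e+14 Hz)
φ = 3.92 eV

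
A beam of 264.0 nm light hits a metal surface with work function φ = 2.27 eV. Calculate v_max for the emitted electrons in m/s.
9.2386e+05 m/s

First, find the maximum kinetic energy:
E_photon = hc/λ = 4.6964 eV
KE_max = E_photon - φ = 4.6964 - 2.27 = 2.4264 eV

Convert to Joules: KE_max = 2.4264 × 1.602×10⁻¹⁹ J = 3.8875e-19 J

Then use KE = ½mv² to find velocity:
v = √(2·KE/m) = √(2 × 3.8875e-19 J / 9.109e-31 kg)
v = 9.2386e+05 m/s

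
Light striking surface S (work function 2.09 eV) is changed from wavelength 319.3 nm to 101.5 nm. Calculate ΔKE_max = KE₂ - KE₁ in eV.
8.3322 eV

Using Einstein's equation: KE_max = hc/λ - φ

For λ₁ = 319.3 nm:
KE₁ = hc/λ₁ - φ = 3.8830 - 2.09 = 1.7930 eV

For λ₂ = 101.5 nm:
KE₂ = hc/λ₂ - φ = 12.2152 - 2.09 = 10.1252 eV

Change in KE:
ΔKE = KE₂ - KE₁ = 10.1252 - 1.7930 = 8.3322 eV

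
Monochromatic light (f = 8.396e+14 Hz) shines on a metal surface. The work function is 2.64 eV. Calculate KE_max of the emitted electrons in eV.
0.8323 eV

Using Einstein's photoelectric equation: KE_max = hf - φ

First, calculate the photon energy:
E_photon = hf = (6.626×10⁻³⁴ J·s)(8.396e+14 Hz)
E_photon = 3.4723 eV

Then, the maximum kinetic energy:
KE_max = E_photon - φ = 3.4723 eV - 2.64 eV = 0.8323 eV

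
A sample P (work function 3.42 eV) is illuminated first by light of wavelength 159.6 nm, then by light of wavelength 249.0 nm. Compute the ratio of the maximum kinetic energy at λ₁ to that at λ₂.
2.7887

Using Einstein's equation: KE_max = hc/λ - φ

For λ₁ = 159.6 nm:
E₁ = hc/λ₁ = 7.7684 eV
KE₁ = E₁ - φ = 7.7684 - 3.42 = 4.3484 eV

For λ₂ = 249.0 nm:
E₂ = hc/λ₂ = 4.9793 eV
KE₂ = E₂ - φ = 4.9793 - 3.42 = 1.5593 eV

Ratio: KE₁/KE₂ = 4.3484/1.5593 = 2.7887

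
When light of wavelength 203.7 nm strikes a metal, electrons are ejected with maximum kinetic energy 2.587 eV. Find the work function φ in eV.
3.50 eV

From Einstein's photoelectric equation: KE_max = hf - φ = hc/λ - φ

Rearranging for φ:
φ = hc/λ - KE_max

Calculate photon energy:
E_photon = hc/λ = 6.0866 eV

Therefore:
φ = 6.0866 - 2.587 = 3.50 eV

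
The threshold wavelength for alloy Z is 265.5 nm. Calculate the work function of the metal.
4.67 eV

At the threshold wavelength, photon energy equals work function:
φ = hc/λ₀

Calculating:
φ = (6.626×10⁻³⁴ J·s)(3×10⁸ m/s) / (265.5×10⁻⁹ m)
φ = 4.67 eV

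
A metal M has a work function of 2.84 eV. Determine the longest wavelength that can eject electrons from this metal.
436.56 nm

The threshold wavelength is when the photon energy equals the work function:
hc/λ₀ = φ

Solving for λ₀:
λ₀ = hc/φ = (6.626×10⁻³⁴ J·s)(3×10⁸ m/s) / (2.84 eV × 1.602×10⁻¹⁹ J/eV)
λ₀ = 436.56 nm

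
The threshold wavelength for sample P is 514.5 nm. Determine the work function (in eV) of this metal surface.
2.41 eV

At the threshold wavelength, photon energy equals work function:
φ = hc/λ₀

Calculating:
φ = (6.626×10⁻³⁴ J·s)(3×10⁸ m/s) / (514.5×10⁻⁹ m)
φ = 2.41 eV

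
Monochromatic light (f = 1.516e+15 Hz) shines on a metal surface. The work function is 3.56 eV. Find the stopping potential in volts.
2.7097 V

The stopping potential V_s satisfies: eV_s = KE_max

First, find KE_max using Einstein's equation:
E_photon = hf = (6.626×10⁻³⁴ J·s)(1.516e+15 Hz) = 6.2697 eV
KE_max = E_photon - φ = 6.2697 - 3.56 = 2.7097 eV

Since eV_s = KE_max:
V_s = KE_max/e = 2.7097 V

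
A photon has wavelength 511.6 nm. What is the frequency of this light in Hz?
5.8599e+14 Hz

Using the wave equation: c = fλ

Solving for frequency:
f = c/λ = (3×10⁸ m/s) / (511.6×10⁻⁹ m)
f = 5.8599e+14 Hz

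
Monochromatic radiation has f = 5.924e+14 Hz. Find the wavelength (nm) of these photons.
506.06 nm

Using the wave equation: c = fλ

Solving for wavelength:
λ = c/f = (3×10⁸ m/s) / (5.924e+14 Hz)
λ = 506.06 nm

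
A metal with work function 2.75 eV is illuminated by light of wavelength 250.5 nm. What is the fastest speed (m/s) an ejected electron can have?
8.7960e+05 m/s

First, find the maximum kinetic energy:
E_photon = hc/λ = 4.9495 eV
KE_max = E_photon - φ = 4.9495 - 2.75 = 2.1995 eV

Convert to Joules: KE_max = 2.1995 × 1.602×10⁻¹⁹ J = 3.5239e-19 J

Then use KE = ½mv² to find velocity:
v = √(2·KE/m) = √(2 × 3.5239e-19 J / 9.109e-31 kg)
v = 8.7960e+05 m/s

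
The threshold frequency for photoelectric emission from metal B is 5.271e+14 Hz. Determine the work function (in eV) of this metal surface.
2.18 eV

At the threshold frequency, photon energy equals work function:
φ = hf₀

Calculating:
φ = (6.626×10⁻³⁴ J·s)(5.271e+14 Hz)
φ = 2.18 eV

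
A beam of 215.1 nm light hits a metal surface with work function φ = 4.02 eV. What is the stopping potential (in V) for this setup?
1.7440 V

The stopping potential V_s satisfies: eV_s = KE_max

First, find KE_max using Einstein's equation:
E_photon = hc/λ = 5.7640 eV
KE_max = E_photon - φ = 5.7640 - 4.02 = 1.7440 eV

Since eV_s = KE_max:
V_s = KE_max/e = 1.7440 V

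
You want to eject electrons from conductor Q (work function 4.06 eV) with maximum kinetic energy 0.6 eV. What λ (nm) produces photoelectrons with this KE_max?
266.06 nm

From Einstein's equation: KE_max = hc/λ - φ

Rearranging for λ:
hc/λ = KE_max + φ
λ = hc/(KE_max + φ)

Required photon energy:
E_photon = KE_max + φ = 0.6 + 4.06 = 4.66 eV

Required wavelength:
λ = hc/E_photon = (6.626×10⁻³⁴)(3×10⁸) / (4.66 × 1.602×10⁻¹⁹)
λ = 266.06 nm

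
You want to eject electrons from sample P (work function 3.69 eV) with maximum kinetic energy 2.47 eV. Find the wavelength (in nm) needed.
201.27 nm

From Einstein's equation: KE_max = hc/λ - φ

Rearranging for λ:
hc/λ = KE_max + φ
λ = hc/(KE_max + φ)

Required photon energy:
E_photon = KE_max + φ = 2.47 + 3.69 = 6.16 eV

Required wavelength:
λ = hc/E_photon = (6.626×10⁻³⁴)(3×10⁸) / (6.16 × 1.602×10⁻¹⁹)
λ = 201.27 nm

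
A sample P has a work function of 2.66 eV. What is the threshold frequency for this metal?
6.4319e+14 Hz

The threshold frequency is when the photon energy equals the work function:
hf₀ = φ

Solving for f₀:
f₀ = φ/h = (2.66 eV × 1.602×10⁻¹⁹ J/eV) / (6.626×10⁻³⁴ J·s)
f₀ = 6.4319e+14 Hz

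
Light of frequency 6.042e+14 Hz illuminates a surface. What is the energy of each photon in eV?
2.4988 eV

Using E = hf:

E = hf = (6.626×10⁻³⁴ J·s)(6.042e+14 Hz)
E = 2.4988 eV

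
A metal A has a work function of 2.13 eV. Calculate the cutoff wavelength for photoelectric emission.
582.09 nm

The threshold wavelength is when the photon energy equals the work function:
hc/λ₀ = φ

Solving for λ₀:
λ₀ = hc/φ = (6.626×10⁻³⁴ J·s)(3×10⁸ m/s) / (2.13 eV × 1.602×10⁻¹⁹ J/eV)
λ₀ = 582.09 nm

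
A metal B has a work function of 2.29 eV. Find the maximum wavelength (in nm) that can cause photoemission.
541.42 nm

The threshold wavelength is when the photon energy equals the work function:
hc/λ₀ = φ

Solving for λ₀:
λ₀ = hc/φ = (6.626×10⁻³⁴ J·s)(3×10⁸ m/s) / (2.29 eV × 1.602×10⁻¹⁹ J/eV)
λ₀ = 541.42 nm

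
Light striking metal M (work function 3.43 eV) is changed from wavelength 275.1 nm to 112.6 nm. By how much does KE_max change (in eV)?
6.5042 eV

Using Einstein's equation: KE_max = hc/λ - φ

For λ₁ = 275.1 nm:
KE₁ = hc/λ₁ - φ = 4.5069 - 3.43 = 1.0769 eV

For λ₂ = 112.6 nm:
KE₂ = hc/λ₂ - φ = 11.0110 - 3.43 = 7.5810 eV

Change in KE:
ΔKE = KE₂ - KE₁ = 7.5810 - 1.0769 = 6.5042 eV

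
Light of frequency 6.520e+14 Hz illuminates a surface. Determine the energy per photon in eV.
2.6965 eV

Using E = hf:

E = hf = (6.626×10⁻³⁴ J·s)(6.520e+14 Hz)
E = 2.6965 eV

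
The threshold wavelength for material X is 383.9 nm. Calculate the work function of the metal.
3.23 eV

At the threshold wavelength, photon energy equals work function:
φ = hc/λ₀

Calculating:
φ = (6.626×10⁻³⁴ J·s)(3×10⁸ m/s) / (383.9×10⁻⁹ m)
φ = 3.23 eV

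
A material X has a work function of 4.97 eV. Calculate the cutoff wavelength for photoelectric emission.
249.47 nm

The threshold wavelength is when the photon energy equals the work function:
hc/λ₀ = φ

Solving for λ₀:
λ₀ = hc/φ = (6.626×10⁻³⁴ J·s)(3×10⁸ m/s) / (4.97 eV × 1.602×10⁻¹⁹ J/eV)
λ₀ = 249.47 nm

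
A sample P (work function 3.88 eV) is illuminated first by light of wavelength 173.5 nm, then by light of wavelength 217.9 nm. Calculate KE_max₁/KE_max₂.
1.8045

Using Einstein's equation: KE_max = hc/λ - φ

For λ₁ = 173.5 nm:
E₁ = hc/λ₁ = 7.1461 eV
KE₁ = E₁ - φ = 7.1461 - 3.88 = 3.2661 eV

For λ₂ = 217.9 nm:
E₂ = hc/λ₂ = 5.6900 eV
KE₂ = E₂ - φ = 5.6900 - 3.88 = 1.8100 eV

Ratio: KE₁/KE₂ = 3.2661/1.8100 = 1.8045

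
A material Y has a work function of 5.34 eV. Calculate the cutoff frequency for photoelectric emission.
1.2912e+15 Hz

The threshold frequency is when the photon energy equals the work function:
hf₀ = φ

Solving for f₀:
f₀ = φ/h = (5.34 eV × 1.602×10⁻¹⁹ J/eV) / (6.626×10⁻³⁴ J·s)
f₀ = 1.2912e+15 Hz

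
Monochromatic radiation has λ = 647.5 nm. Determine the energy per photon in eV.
1.9148 eV

Using E = hf = hc/λ:

E = hc/λ = (6.626×10⁻³⁴ J·s)(3×10⁸ m/s) / (647.5×10⁻⁹ m)
E = 1.9148 eV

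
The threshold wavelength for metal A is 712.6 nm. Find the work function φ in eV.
1.74 eV

At the threshold wavelength, photon energy equals work function:
φ = hc/λ₀

Calculating:
φ = (6.626×10⁻³⁴ J·s)(3×10⁸ m/s) / (712.6×10⁻⁹ m)
φ = 1.74 eV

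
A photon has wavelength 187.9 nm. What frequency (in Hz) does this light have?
1.5955e+15 Hz

Using the wave equation: c = fλ

Solving for frequency:
f = c/λ = (3×10⁸ m/s) / (187.9×10⁻⁹ m)
f = 1.5955e+15 Hz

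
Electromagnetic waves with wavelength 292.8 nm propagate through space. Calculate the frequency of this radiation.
1.0239e+15 Hz

Using the wave equation: c = fλ

Solving for frequency:
f = c/λ = (3×10⁸ m/s) / (292.8×10⁻⁹ m)
f = 1.0239e+15 Hz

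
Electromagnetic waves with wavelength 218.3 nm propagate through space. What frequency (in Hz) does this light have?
1.3733e+15 Hz

Using the wave equation: c = fλ

Solving for frequency:
f = c/λ = (3×10⁸ m/s) / (218.3×10⁻⁹ m)
f = 1.3733e+15 Hz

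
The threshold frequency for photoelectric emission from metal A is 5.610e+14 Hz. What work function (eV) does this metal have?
2.32 eV

At the threshold frequency, photon energy equals work function:
φ = hf₀

Calculating:
φ = (6.626×10⁻³⁴ J·s)(5.610e+14 Hz)
φ = 2.32 eV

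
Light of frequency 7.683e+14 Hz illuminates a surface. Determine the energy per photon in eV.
3.1774 eV

Using E = hf:

E = hf = (6.626×10⁻³⁴ J·s)(7.683e+14 Hz)
E = 3.1774 eV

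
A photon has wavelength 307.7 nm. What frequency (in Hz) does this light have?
9.7430e+14 Hz

Using the wave equation: c = fλ

Solving for frequency:
f = c/λ = (3×10⁸ m/s) / (307.7×10⁻⁹ m)
f = 9.7430e+14 Hz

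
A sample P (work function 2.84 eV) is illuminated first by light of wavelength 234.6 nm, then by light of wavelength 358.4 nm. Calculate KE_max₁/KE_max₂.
3.9474

Using Einstein's equation: KE_max = hc/λ - φ

For λ₁ = 234.6 nm:
E₁ = hc/λ₁ = 5.2849 eV
KE₁ = E₁ - φ = 5.2849 - 2.84 = 2.4449 eV

For λ₂ = 358.4 nm:
E₂ = hc/λ₂ = 3.4594 eV
KE₂ = E₂ - φ = 3.4594 - 2.84 = 0.6194 eV

Ratio: KE₁/KE₂ = 2.4449/0.6194 = 3.9474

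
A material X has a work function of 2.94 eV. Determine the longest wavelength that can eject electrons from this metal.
421.71 nm

The threshold wavelength is when the photon energy equals the work function:
hc/λ₀ = φ

Solving for λ₀:
λ₀ = hc/φ = (6.626×10⁻³⁴ J·s)(3×10⁸ m/s) / (2.94 eV × 1.602×10⁻¹⁹ J/eV)
λ₀ = 421.71 nm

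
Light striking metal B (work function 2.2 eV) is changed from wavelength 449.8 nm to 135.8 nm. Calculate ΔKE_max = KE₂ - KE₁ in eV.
6.3735 eV

Using Einstein's equation: KE_max = hc/λ - φ

For λ₁ = 449.8 nm:
KE₁ = hc/λ₁ - φ = 2.7564 - 2.2 = 0.5564 eV

For λ₂ = 135.8 nm:
KE₂ = hc/λ₂ - φ = 9.1299 - 2.2 = 6.9299 eV

Change in KE:
ΔKE = KE₂ - KE₁ = 6.9299 - 0.5564 = 6.3735 eV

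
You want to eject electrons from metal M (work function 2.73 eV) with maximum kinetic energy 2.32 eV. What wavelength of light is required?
245.51 nm

From Einstein's equation: KE_max = hc/λ - φ

Rearranging for λ:
hc/λ = KE_max + φ
λ = hc/(KE_max + φ)

Required photon energy:
E_photon = KE_max + φ = 2.32 + 2.73 = 5.05 eV

Required wavelength:
λ = hc/E_photon = (6.626×10⁻³⁴)(3×10⁸) / (5.05 × 1.602×10⁻¹⁹)
λ = 245.51 nm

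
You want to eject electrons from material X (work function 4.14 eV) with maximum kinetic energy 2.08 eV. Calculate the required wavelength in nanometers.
199.33 nm

From Einstein's equation: KE_max = hc/λ - φ

Rearranging for λ:
hc/λ = KE_max + φ
λ = hc/(KE_max + φ)

Required photon energy:
E_photon = KE_max + φ = 2.08 + 4.14 = 6.22 eV

Required wavelength:
λ = hc/E_photon = (6.626×10⁻³⁴)(3×10⁸) / (6.22 × 1.602×10⁻¹⁹)
λ = 199.33 nm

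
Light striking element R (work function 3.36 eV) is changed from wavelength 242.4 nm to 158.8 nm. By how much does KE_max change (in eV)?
2.6927 eV

Using Einstein's equation: KE_max = hc/λ - φ

For λ₁ = 242.4 nm:
KE₁ = hc/λ₁ - φ = 5.1149 - 3.36 = 1.7549 eV

For λ₂ = 158.8 nm:
KE₂ = hc/λ₂ - φ = 7.8076 - 3.36 = 4.4476 eV

Change in KE:
ΔKE = KE₂ - KE₁ = 4.4476 - 1.7549 = 2.6927 eV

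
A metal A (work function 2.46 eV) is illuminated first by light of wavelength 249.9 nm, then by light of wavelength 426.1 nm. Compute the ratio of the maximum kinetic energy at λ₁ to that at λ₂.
5.5617

Using Einstein's equation: KE_max = hc/λ - φ

For λ₁ = 249.9 nm:
E₁ = hc/λ₁ = 4.9614 eV
KE₁ = E₁ - φ = 4.9614 - 2.46 = 2.5014 eV

For λ₂ = 426.1 nm:
E₂ = hc/λ₂ = 2.9097 eV
KE₂ = E₂ - φ = 2.9097 - 2.46 = 0.4497 eV

Ratio: KE₁/KE₂ = 2.5014/0.4497 = 5.5617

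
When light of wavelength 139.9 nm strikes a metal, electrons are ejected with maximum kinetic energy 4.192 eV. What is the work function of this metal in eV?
4.67 eV

From Einstein's photoelectric equation: KE_max = hf - φ = hc/λ - φ

Rearranging for φ:
φ = hc/λ - KE_max

Calculate photon energy:
E_photon = hc/λ = 8.8623 eV

Therefore:
φ = 8.8623 - 4.192 = 4.67 eV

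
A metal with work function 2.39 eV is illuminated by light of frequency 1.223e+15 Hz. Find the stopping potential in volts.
2.6679 V

The stopping potential V_s satisfies: eV_s = KE_max

First, find KE_max using Einstein's equation:
E_photon = hf = (6.626×10⁻³⁴ J·s)(1.223e+15 Hz) = 5.0579 eV
KE_max = E_photon - φ = 5.0579 - 2.39 = 2.6679 eV

Since eV_s = KE_max:
V_s = KE_max/e = 2.6679 V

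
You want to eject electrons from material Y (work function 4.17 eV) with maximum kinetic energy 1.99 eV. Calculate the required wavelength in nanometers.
201.27 nm

From Einstein's equation: KE_max = hc/λ - φ

Rearranging for λ:
hc/λ = KE_max + φ
λ = hc/(KE_max + φ)

Required photon energy:
E_photon = KE_max + φ = 1.99 + 4.17 = 6.16 eV

Required wavelength:
λ = hc/E_photon = (6.626×10⁻³⁴)(3×10⁸) / (6.16 × 1.602×10⁻¹⁹)
λ = 201.27 nm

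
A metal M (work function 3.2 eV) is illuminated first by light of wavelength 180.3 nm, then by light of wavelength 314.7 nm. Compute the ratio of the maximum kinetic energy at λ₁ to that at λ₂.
4.9699

Using Einstein's equation: KE_max = hc/λ - φ

For λ₁ = 180.3 nm:
E₁ = hc/λ₁ = 6.8766 eV
KE₁ = E₁ - φ = 6.8766 - 3.2 = 3.6766 eV

For λ₂ = 314.7 nm:
E₂ = hc/λ₂ = 3.9398 eV
KE₂ = E₂ - φ = 3.9398 - 3.2 = 0.7398 eV

Ratio: KE₁/KE₂ = 3.6766/0.7398 = 4.9699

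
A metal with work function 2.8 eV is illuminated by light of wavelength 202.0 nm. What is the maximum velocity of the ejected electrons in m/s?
1.0836e+06 m/s

First, find the maximum kinetic energy:
E_photon = hc/λ = 6.1378 eV
KE_max = E_photon - φ = 6.1378 - 2.8 = 3.3378 eV

Convert to Joules: KE_max = 3.3378 × 1.602×10⁻¹⁹ J = 5.3478e-19 J

Then use KE = ½mv² to find velocity:
v = √(2·KE/m) = √(2 × 5.3478e-19 J / 9.109e-31 kg)
v = 1.0836e+06 m/s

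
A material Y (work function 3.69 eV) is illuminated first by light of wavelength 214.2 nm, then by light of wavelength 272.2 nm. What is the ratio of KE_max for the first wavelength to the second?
2.4260

Using Einstein's equation: KE_max = hc/λ - φ

For λ₁ = 214.2 nm:
E₁ = hc/λ₁ = 5.7882 eV
KE₁ = E₁ - φ = 5.7882 - 3.69 = 2.0982 eV

For λ₂ = 272.2 nm:
E₂ = hc/λ₂ = 4.5549 eV
KE₂ = E₂ - φ = 4.5549 - 3.69 = 0.8649 eV

Ratio: KE₁/KE₂ = 2.0982/0.8649 = 2.4260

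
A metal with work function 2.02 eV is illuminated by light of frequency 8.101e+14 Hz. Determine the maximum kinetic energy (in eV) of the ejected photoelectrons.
1.3303 eV

Using Einstein's photoelectric equation: KE_max = hf - φ

First, calculate the photon energy:
E_photon = hf = (6.626×10⁻³⁴ J·s)(8.101e+14 Hz)
E_photon = 3.3503 eV

Then, the maximum kinetic energy:
KE_max = E_photon - φ = 3.3503 eV - 2.02 eV = 1.3303 eV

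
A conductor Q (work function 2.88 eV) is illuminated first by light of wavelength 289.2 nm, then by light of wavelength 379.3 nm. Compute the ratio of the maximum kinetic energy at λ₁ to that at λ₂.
3.6195

Using Einstein's equation: KE_max = hc/λ - φ

For λ₁ = 289.2 nm:
E₁ = hc/λ₁ = 4.2871 eV
KE₁ = E₁ - φ = 4.2871 - 2.88 = 1.4071 eV

For λ₂ = 379.3 nm:
E₂ = hc/λ₂ = 3.2688 eV
KE₂ = E₂ - φ = 3.2688 - 2.88 = 0.3888 eV

Ratio: KE₁/KE₂ = 1.4071/0.3888 = 3.6195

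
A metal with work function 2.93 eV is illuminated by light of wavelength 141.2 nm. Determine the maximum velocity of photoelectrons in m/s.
1.4346e+06 m/s

First, find the maximum kinetic energy:
E_photon = hc/λ = 8.7808 eV
KE_max = E_photon - φ = 8.7808 - 2.93 = 5.8508 eV

Convert to Joules: KE_max = 5.8508 × 1.602×10⁻¹⁹ J = 9.3739e-19 J

Then use KE = ½mv² to find velocity:
v = √(2·KE/m) = √(2 × 9.3739e-19 J / 9.109e-31 kg)
v = 1.4346e+06 m/s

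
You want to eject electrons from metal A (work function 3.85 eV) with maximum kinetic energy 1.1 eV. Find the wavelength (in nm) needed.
250.47 nm

From Einstein's equation: KE_max = hc/λ - φ

Rearranging for λ:
hc/λ = KE_max + φ
λ = hc/(KE_max + φ)

Required photon energy:
E_photon = KE_max + φ = 1.1 + 3.85 = 4.95 eV

Required wavelength:
λ = hc/E_photon = (6.626×10⁻³⁴)(3×10⁸) / (4.95 × 1.602×10⁻¹⁹)
λ = 250.47 nm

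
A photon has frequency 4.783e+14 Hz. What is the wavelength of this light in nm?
626.79 nm

Using the wave equation: c = fλ

Solving for wavelength:
λ = c/f = (3×10⁸ m/s) / (4.783e+14 Hz)
λ = 626.79 nm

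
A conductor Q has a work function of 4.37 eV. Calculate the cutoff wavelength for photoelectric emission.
283.72 nm

The threshold wavelength is when the photon energy equals the work function:
hc/λ₀ = φ

Solving for λ₀:
λ₀ = hc/φ = (6.626×10⁻³⁴ J·s)(3×10⁸ m/s) / (4.37 eV × 1.602×10⁻¹⁹ J/eV)
λ₀ = 283.72 nm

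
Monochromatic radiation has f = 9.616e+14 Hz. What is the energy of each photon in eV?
3.9769 eV

Using E = hf:

E = hf = (6.626×10⁻³⁴ J·s)(9.616e+14 Hz)
E = 3.9769 eV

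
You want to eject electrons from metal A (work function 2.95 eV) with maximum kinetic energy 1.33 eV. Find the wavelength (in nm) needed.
289.68 nm

From Einstein's equation: KE_max = hc/λ - φ

Rearranging for λ:
hc/λ = KE_max + φ
λ = hc/(KE_max + φ)

Required photon energy:
E_photon = KE_max + φ = 1.33 + 2.95 = 4.28 eV

Required wavelength:
λ = hc/E_photon = (6.626×10⁻³⁴)(3×10⁸) / (4.28 × 1.602×10⁻¹⁹)
λ = 289.68 nm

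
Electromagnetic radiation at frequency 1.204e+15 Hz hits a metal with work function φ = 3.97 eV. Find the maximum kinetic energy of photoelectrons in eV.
1.0093 eV

Using Einstein's photoelectric equation: KE_max = hf - φ

First, calculate the photon energy:
E_photon = hf = (6.626×10⁻³⁴ J·s)(1.204e+15 Hz)
E_photon = 4.9793 eV

Then, the maximum kinetic energy:
KE_max = E_photon - φ = 4.9793 eV - 3.97 eV = 1.0093 eV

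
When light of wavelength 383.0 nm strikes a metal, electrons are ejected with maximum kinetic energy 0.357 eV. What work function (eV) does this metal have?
2.88 eV

From Einstein's photoelectric equation: KE_max = hf - φ = hc/λ - φ

Rearranging for φ:
φ = hc/λ - KE_max

Calculate photon energy:
E_photon = hc/λ = 3.2372 eV

Therefore:
φ = 3.2372 - 0.357 = 2.88 eV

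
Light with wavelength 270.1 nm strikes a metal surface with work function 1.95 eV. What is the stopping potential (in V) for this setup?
2.6403 V

The stopping potential V_s satisfies: eV_s = KE_max

First, find KE_max using Einstein's equation:
E_photon = hc/λ = 4.5903 eV
KE_max = E_photon - φ = 4.5903 - 1.95 = 2.6403 eV

Since eV_s = KE_max:
V_s = KE_max/e = 2.6403 V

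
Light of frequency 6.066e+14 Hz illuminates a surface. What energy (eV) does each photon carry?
2.5087 eV

Using E = hf:

E = hf = (6.626×10⁻³⁴ J·s)(6.066e+14 Hz)
E = 2.5087 eV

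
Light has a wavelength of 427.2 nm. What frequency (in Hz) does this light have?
7.0176e+14 Hz

Using the wave equation: c = fλ

Solving for frequency:
f = c/λ = (3×10⁸ m/s) / (427.2×10⁻⁹ m)
f = 7.0176e+14 Hz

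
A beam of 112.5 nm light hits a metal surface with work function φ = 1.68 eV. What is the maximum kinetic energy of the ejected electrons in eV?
9.3408 eV

Using Einstein's photoelectric equation: KE_max = hf - φ = hc/λ - φ

First, calculate the photon energy:
E_photon = hc/λ = (6.626×10⁻³⁴ J·s)(3×10⁸ m/s) / (112.5×10⁻⁹ m)
E_photon = 11.0208 eV

Then, the maximum kinetic energy:
KE_max = E_photon - φ = 11.0208 eV - 1.68 eV = 9.3408 eV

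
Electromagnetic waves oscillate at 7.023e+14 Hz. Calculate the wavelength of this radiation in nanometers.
426.87 nm

Using the wave equation: c = fλ

Solving for wavelength:
λ = c/f = (3×10⁸ m/s) / (7.023e+14 Hz)
λ = 426.87 nm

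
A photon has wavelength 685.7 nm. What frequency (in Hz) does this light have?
4.3721e+14 Hz

Using the wave equation: c = fλ

Solving for frequency:
f = c/λ = (3×10⁸ m/s) / (685.7×10⁻⁹ m)
f = 4.3721e+14 Hz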